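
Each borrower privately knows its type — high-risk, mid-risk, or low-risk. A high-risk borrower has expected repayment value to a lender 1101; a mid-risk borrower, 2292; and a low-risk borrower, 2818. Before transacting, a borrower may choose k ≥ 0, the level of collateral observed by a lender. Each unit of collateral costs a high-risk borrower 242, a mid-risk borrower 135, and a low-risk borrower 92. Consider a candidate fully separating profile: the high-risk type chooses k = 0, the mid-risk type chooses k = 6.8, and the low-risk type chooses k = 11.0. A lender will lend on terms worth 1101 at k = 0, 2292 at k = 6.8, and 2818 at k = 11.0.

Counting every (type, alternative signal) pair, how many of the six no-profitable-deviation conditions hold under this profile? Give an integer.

Mid-risk (own payoff 2292 − 135×6.8 = 1374): to k=0 gives 1101 → no gain ✓; to k=11.0 gives 2818 − 135×11.0 = 1333 → no gain ✓.
Low-risk (own payoff 2818 − 92×11.0 = 1806): to k=0 gives 1101 → no gain ✓; to k=6.8 gives 2292 − 92×6.8 = 1666.4 → no gain ✓.
High-risk (own payoff 1101): to k=6.8 gives 2292 − 242×6.8 = 646.4 → no gain ✓; to k=11.0 gives 2818 − 242×11.0 = 156 → no gain ✓.
6 of the 6 constraints hold; this profile is a separating equilibrium.

6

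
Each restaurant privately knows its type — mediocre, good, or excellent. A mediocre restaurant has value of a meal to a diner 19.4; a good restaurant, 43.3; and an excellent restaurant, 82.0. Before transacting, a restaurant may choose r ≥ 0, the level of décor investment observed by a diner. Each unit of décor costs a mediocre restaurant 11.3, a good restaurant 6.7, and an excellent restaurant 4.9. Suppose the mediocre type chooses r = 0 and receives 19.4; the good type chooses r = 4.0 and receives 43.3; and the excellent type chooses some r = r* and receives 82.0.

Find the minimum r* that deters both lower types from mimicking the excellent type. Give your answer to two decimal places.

Mediocre type (on-path payoff 19.4) won't mimic when 19.4 ≥ 82.0 − 11.3·r*, i.e. r* ≥ 5.54.
Good type (on-path payoff 43.3 − 6.7×4.0 = 16.5) won't mimic when 16.5 ≥ 82.0 − 6.7·r*, i.e. r* ≥ 9.78.
Both must hold, so r* = max(5.54, 9.78) = 9.78. The good type's constraint binds.

9.78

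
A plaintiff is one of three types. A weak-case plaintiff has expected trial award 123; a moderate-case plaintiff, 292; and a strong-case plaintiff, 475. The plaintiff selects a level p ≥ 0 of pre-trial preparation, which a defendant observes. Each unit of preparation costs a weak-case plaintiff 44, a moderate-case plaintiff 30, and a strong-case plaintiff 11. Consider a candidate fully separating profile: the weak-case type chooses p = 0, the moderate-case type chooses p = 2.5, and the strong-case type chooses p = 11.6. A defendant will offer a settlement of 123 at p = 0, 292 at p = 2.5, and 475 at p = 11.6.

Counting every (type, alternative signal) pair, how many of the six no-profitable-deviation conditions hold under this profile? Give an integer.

5

Strong-case (own payoff 475 − 11×11.6 = 347.4): to p=0 gives 123 → no gain ✓; to p=2.5 gives 292 − 11×2.5 = 264.5 → no gain ✓.
Moderate-case (own payoff 292 − 30×2.5 = 217): to p=0 gives 123 → no gain ✓; to p=11.6 gives 475 − 30×11.6 = 127 → no gain ✓.
Weak-case (own payoff 123): to p=2.5 gives 292 − 44×2.5 = 182 → profitable ✗; to p=11.6 gives 475 − 44×11.6 = -35.4 → no gain ✓.
5 of the 6 constraints hold; not an equilibrium.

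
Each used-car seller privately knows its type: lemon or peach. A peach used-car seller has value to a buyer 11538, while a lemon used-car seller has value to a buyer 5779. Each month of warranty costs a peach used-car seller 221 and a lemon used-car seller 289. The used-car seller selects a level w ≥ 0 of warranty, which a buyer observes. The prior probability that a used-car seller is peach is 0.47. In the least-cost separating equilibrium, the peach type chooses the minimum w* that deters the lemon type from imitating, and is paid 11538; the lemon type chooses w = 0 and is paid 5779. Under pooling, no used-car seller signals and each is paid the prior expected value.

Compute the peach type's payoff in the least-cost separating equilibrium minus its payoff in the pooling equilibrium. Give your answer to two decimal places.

Least-cost separating signal: w* solves 5779 = 11538 − 289·w*, so w* = (11538 − 5779)/289 ≈ 19.9273.
Peach type's separating payoff: 11538 − 221 × w* = 11538 − 221 × (11538 − 5779)/289 = 11538 − 1272739/289 ≈ 7134.0588.
Pooling payoff: 0.47 × 11538 + 0.53 × 5779 = 8485.73.
Difference: 7134.0588 − 8485.73 = -1351.6712, i.e. -1351.67 to two decimal places.
The peach type would prefer the pooling outcome.

-1351.67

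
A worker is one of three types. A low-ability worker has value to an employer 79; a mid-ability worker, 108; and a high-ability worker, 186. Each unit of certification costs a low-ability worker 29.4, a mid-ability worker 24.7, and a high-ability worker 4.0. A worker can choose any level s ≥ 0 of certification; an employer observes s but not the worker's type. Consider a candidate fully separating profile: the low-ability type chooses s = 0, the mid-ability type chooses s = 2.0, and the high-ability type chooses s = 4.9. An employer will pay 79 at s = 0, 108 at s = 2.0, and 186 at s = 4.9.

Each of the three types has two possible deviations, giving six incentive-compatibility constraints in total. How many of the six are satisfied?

4

High-ability (own payoff 186 − 4.0×4.9 = 166.4): to s=0 gives 79 → no gain ✓; to s=2.0 gives 108 − 4.0×2.0 = 100 → no gain ✓.
Mid-ability (own payoff 108 − 24.7×2.0 = 58.6): to s=0 gives 79 → profitable ✗; to s=4.9 gives 186 − 24.7×4.9 = 64.97 → profitable ✗.
Low-ability (own payoff 79): to s=2.0 gives 108 − 29.4×2.0 = 49.2 → no gain ✓; to s=4.9 gives 186 − 29.4×4.9 = 41.94 → no gain ✓.
4 of the 6 constraints hold; not an equilibrium.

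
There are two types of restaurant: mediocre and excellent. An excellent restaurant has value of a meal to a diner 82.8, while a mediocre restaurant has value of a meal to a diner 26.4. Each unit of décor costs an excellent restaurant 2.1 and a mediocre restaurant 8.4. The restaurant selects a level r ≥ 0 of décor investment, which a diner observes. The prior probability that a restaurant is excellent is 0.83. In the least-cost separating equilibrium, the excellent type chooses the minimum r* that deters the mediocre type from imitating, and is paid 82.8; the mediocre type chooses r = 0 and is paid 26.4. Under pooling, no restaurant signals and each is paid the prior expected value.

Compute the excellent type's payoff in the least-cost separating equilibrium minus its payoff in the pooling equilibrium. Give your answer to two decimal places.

-4.51

Least-cost separating signal: r* solves 26.4 = 82.8 − 8.4·r*, so r* = (82.8 − 26.4)/8.4 ≈ 6.7143.
Excellent type's separating payoff: 82.8 − 2.1 × r* = 82.8 − 2.1 × (82.8 − 26.4)/8.4 = 82.8 − 118.44/8.4 = 68.7.
Pooling payoff: 0.83 × 82.8 + 0.17 × 26.4 = 73.212.
Difference: 68.7 − 73.212 = -4.512, i.e. -4.51 to two decimal places.
The excellent type would prefer the pooling outcome.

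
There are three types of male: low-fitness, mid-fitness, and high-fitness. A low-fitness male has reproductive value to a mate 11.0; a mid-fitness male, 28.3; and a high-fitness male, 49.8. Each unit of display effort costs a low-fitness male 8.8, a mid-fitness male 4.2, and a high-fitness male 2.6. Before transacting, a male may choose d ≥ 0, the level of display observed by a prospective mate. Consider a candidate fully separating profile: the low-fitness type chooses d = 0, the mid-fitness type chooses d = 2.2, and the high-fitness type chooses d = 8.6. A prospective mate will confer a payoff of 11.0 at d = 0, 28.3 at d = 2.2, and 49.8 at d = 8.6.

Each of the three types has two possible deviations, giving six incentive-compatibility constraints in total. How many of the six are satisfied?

Mid-fitness (own payoff 28.3 − 4.2×2.2 = 19.06): to d=0 gives 11.0 → no gain ✓; to d=8.6 gives 49.8 − 4.2×8.6 = 13.68 → no gain ✓.
High-fitness (own payoff 49.8 − 2.6×8.6 = 27.44): to d=0 gives 11.0 → no gain ✓; to d=2.2 gives 28.3 − 2.6×2.2 = 22.58 → no gain ✓.
Low-fitness (own payoff 11.0): to d=2.2 gives 28.3 − 8.8×2.2 = 8.94 → no gain ✓; to d=8.6 gives 49.8 − 8.8×8.6 = -25.88 → no gain ✓.
6 of the 6 constraints hold; this profile is a separating equilibrium.

6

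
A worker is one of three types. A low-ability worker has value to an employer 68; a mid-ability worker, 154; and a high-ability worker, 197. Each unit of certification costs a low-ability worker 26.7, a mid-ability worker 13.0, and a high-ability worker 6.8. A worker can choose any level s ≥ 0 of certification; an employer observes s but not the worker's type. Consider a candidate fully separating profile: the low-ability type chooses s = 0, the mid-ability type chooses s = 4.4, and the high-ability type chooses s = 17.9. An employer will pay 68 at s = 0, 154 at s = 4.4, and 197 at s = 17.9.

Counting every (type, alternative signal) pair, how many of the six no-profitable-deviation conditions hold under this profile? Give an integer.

Mid-ability (own payoff 154 − 13.0×4.4 = 96.8): to s=0 gives 68 → no gain ✓; to s=17.9 gives 197 − 13.0×17.9 = -35.7 → no gain ✓.
High-ability (own payoff 197 − 6.8×17.9 = 75.28): to s=0 gives 68 → no gain ✓; to s=4.4 gives 154 − 6.8×4.4 = 124.08 → profitable ✗.
Low-ability (own payoff 68): to s=4.4 gives 154 − 26.7×4.4 = 36.52 → no gain ✓; to s=17.9 gives 197 − 26.7×17.9 = -280.93 → no gain ✓.
5 of the 6 constraints hold; not an equilibrium.

5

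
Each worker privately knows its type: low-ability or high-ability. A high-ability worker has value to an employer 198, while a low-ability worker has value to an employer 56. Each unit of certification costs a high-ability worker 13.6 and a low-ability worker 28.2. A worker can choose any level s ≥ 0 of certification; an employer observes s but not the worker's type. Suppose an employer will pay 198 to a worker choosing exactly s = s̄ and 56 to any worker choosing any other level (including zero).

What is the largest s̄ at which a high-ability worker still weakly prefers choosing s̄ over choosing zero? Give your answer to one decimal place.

10.4

Choosing s̄ yields the high-ability type 198 − 13.6·s̄; choosing zero yields 56.
The high-ability type is indifferent at 198 − 13.6·s̄ = 56, i.e. s̄ = (198 − 56) / 13.6 ≈ 10.4.
For any s̄ above 10.4 the high-ability type would rather pool at zero, so separation collapses.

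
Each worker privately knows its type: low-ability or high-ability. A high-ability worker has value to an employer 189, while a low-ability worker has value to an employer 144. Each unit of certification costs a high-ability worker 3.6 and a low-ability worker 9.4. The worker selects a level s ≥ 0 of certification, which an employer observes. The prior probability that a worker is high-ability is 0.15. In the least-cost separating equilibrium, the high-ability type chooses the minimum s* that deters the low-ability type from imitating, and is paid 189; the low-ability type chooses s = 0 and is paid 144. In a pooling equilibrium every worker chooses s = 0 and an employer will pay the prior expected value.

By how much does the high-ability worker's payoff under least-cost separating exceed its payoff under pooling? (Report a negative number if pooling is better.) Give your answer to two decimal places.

21.02

Least-cost separating signal: s* solves 144 = 189 − 9.4·s*, so s* = (189 − 144)/9.4 ≈ 4.7872.
High-ability type's separating payoff: 189 − 3.6 × s* = 189 − 3.6 × (189 − 144)/9.4 = 189 − 162/9.4 ≈ 171.7660.
Pooling payoff: 0.15 × 189 + 0.85 × 144 = 150.75.
Difference: 171.7660 − 150.75 = 21.016, i.e. 21.02 to two decimal places.
The high-ability type prefers to separate.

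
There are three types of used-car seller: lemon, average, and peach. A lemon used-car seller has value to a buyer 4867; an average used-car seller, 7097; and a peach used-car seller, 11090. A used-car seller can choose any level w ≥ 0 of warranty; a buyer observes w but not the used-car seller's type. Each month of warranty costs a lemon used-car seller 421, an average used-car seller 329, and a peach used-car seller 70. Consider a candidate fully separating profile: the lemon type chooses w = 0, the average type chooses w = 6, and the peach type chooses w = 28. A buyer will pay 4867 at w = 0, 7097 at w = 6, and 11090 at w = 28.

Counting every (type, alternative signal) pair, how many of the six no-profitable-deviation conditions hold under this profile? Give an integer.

6

Peach (own payoff 11090 − 70×28 = 9130): to w=0 gives 4867 → no gain ✓; to w=6 gives 7097 − 70×6 = 6677 → no gain ✓.
Average (own payoff 7097 − 329×6 = 5123): to w=0 gives 4867 → no gain ✓; to w=28 gives 11090 − 329×28 = 1878 → no gain ✓.
Lemon (own payoff 4867): to w=6 gives 7097 − 421×6 = 4571 → no gain ✓; to w=28 gives 11090 − 421×28 = -698 → no gain ✓.
6 of the 6 constraints hold; this profile is a separating equilibrium.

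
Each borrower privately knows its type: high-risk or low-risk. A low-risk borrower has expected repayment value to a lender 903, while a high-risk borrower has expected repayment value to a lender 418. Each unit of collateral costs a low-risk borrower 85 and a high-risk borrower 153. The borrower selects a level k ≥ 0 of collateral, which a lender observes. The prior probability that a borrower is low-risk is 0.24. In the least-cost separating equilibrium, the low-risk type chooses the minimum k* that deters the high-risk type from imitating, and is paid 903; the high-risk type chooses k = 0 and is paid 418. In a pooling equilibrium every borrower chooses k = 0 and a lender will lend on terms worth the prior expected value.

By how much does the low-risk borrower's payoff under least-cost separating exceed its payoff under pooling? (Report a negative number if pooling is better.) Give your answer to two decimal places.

Least-cost separating signal: k* solves 418 = 903 − 153·k*, so k* = (903 − 418)/153 ≈ 3.1699.
Low-risk type's separating payoff: 903 − 85 × k* = 903 − 85 × (903 − 418)/153 = 903 − 41225/153 ≈ 633.5556.
Pooling payoff: 0.24 × 903 + 0.76 × 418 = 534.4.
Difference: 633.5556 − 534.4 = 99.1556, i.e. 99.16 to two decimal places.
The low-risk type prefers to separate.

99.16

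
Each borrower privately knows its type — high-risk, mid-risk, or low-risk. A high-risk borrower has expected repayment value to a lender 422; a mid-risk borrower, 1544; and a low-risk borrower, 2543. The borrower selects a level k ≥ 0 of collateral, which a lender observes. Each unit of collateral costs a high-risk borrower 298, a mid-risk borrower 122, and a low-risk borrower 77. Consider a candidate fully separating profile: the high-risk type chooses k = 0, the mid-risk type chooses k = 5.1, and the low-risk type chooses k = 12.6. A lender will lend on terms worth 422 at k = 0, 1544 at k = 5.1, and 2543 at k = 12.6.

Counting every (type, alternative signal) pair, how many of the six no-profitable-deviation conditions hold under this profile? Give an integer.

5

Low-risk (own payoff 2543 − 77×12.6 = 1572.8): to k=0 gives 422 → no gain ✓; to k=5.1 gives 1544 − 77×5.1 = 1151.3 → no gain ✓.
Mid-risk (own payoff 1544 − 122×5.1 = 921.8): to k=0 gives 422 → no gain ✓; to k=12.6 gives 2543 − 122×12.6 = 1005.8 → profitable ✗.
High-risk (own payoff 422): to k=5.1 gives 1544 − 298×5.1 = 24.2 → no gain ✓; to k=12.6 gives 2543 − 298×12.6 = -1211.8 → no gain ✓.
5 of the 6 constraints hold; not an equilibrium.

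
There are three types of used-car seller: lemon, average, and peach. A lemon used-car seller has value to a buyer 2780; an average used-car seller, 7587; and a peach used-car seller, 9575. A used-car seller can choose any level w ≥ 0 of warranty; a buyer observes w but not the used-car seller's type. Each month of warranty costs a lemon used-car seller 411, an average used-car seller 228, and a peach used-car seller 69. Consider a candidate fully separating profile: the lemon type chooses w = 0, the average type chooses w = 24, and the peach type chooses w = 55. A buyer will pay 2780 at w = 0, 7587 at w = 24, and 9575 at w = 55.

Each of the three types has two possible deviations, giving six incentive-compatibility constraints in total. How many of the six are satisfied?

Lemon (own payoff 2780): to w=24 gives 7587 − 411×24 = -2277 → no gain ✓; to w=55 gives 9575 − 411×55 = -13030 → no gain ✓.
Peach (own payoff 9575 − 69×55 = 5780): to w=0 gives 2780 → no gain ✓; to w=24 gives 7587 − 69×24 = 5931 → profitable ✗.
Average (own payoff 7587 − 228×24 = 2115): to w=0 gives 2780 → profitable ✗; to w=55 gives 9575 − 228×55 = -2965 → no gain ✓.
4 of the 6 constraints hold; not an equilibrium.

4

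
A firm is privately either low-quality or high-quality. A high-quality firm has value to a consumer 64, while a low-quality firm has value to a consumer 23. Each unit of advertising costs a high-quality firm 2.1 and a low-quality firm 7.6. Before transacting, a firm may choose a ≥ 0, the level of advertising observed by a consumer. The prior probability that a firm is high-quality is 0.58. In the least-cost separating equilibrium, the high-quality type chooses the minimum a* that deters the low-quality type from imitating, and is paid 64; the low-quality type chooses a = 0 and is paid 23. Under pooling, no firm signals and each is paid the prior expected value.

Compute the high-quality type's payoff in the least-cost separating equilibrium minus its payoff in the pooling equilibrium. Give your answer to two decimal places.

5.89

Least-cost separating signal: a* solves 23 = 64 − 7.6·a*, so a* = (64 − 23)/7.6 ≈ 5.3947.
High-quality type's separating payoff: 64 − 2.1 × a* = 64 − 2.1 × (64 − 23)/7.6 = 64 − 86.1/7.6 ≈ 52.6711.
Pooling payoff: 0.58 × 64 + 0.42 × 23 = 46.78.
Difference: 52.6711 − 46.78 = 5.8911, i.e. 5.89 to two decimal places.
The high-quality type prefers to separate.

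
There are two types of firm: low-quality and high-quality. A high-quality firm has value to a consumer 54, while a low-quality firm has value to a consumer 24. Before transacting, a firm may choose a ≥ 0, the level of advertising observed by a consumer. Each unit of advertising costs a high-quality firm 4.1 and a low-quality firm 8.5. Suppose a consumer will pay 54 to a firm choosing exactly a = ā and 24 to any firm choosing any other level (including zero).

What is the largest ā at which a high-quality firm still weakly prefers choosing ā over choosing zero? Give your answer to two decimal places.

Choosing ā yields the high-quality type 54 − 4.1·ā; choosing zero yields 24.
The high-quality type is indifferent at 54 − 4.1·ā = 24, i.e. ā = (54 − 24) / 4.1 ≈ 7.32.
For any ā above 7.32 the high-quality type would rather pool at zero, so separation collapses.

7.32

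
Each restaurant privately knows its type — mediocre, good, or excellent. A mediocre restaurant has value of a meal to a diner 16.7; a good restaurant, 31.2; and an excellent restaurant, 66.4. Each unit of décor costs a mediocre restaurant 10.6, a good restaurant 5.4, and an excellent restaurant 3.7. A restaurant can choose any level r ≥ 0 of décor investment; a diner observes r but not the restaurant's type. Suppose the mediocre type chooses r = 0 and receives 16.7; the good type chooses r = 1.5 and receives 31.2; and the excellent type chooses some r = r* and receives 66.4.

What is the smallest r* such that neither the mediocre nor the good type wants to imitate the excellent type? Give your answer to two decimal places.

8.02

Mediocre type (on-path payoff 16.7) won't mimic when 16.7 ≥ 66.4 − 10.6·r*, i.e. r* ≥ 4.69.
Good type (on-path payoff 31.2 − 5.4×1.5 = 23.1) won't mimic when 23.1 ≥ 66.4 − 5.4·r*, i.e. r* ≥ 8.02.
Both must hold, so r* = max(4.69, 8.02) = 8.02. The good type's constraint binds.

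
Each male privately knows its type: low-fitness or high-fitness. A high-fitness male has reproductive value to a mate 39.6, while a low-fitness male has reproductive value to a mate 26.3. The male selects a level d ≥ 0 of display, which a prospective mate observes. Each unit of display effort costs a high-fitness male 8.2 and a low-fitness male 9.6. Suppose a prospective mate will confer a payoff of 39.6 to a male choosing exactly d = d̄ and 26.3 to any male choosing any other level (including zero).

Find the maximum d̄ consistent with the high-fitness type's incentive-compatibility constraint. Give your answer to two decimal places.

1.62

Choosing d̄ yields the high-fitness type 39.6 − 8.2·d̄; choosing zero yields 26.3.
The high-fitness type is indifferent at 39.6 − 8.2·d̄ = 26.3, i.e. d̄ = (39.6 − 26.3) / 8.2 ≈ 1.62.
For any d̄ above 1.62 the high-fitness type would rather pool at zero, so separation collapses.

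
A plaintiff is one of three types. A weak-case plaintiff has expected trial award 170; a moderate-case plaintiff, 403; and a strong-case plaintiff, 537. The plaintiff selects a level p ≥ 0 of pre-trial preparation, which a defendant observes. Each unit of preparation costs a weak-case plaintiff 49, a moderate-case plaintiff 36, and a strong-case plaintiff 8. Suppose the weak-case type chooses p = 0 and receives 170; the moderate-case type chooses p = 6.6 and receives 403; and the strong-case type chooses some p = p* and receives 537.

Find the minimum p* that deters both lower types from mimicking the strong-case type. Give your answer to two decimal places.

10.32

Weak-case type (on-path payoff 170) won't mimic when 170 ≥ 537 − 49·p*, i.e. p* ≥ 7.49.
Moderate-case type (on-path payoff 403 − 36×6.6 = 165.4) won't mimic when 165.4 ≥ 537 − 36·p*, i.e. p* ≥ 10.32.
Both must hold, so p* = max(7.49, 10.32) = 10.32. The moderate-case type's constraint binds.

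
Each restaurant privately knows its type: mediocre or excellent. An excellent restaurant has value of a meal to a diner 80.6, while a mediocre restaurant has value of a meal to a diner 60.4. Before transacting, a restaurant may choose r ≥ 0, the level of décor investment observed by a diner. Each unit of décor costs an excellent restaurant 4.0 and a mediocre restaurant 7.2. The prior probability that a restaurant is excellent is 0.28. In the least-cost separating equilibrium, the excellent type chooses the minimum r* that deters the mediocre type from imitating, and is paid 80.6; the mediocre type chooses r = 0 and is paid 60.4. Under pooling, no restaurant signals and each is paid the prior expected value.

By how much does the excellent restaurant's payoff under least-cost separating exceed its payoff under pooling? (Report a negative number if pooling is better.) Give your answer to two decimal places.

3.32

Least-cost separating signal: r* solves 60.4 = 80.6 − 7.2·r*, so r* = (80.6 − 60.4)/7.2 ≈ 2.8056.
Excellent type's separating payoff: 80.6 − 4.0 × r* = 80.6 − 4.0 × (80.6 − 60.4)/7.2 = 80.6 − 80.8/7.2 ≈ 69.3778.
Pooling payoff: 0.28 × 80.6 + 0.72 × 60.4 = 66.056.
Difference: 69.3778 − 66.056 = 3.3218, i.e. 3.32 to two decimal places.
The excellent type prefers to separate.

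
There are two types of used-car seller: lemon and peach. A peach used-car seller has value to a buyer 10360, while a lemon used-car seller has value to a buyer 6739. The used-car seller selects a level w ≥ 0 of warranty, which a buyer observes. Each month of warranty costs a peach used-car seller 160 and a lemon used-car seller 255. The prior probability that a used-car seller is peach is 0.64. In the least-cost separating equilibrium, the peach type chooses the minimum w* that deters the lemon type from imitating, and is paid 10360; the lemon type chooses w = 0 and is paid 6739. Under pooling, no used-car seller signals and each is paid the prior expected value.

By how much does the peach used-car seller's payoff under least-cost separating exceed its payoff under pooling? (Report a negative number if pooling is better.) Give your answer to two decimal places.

Least-cost separating signal: w* solves 6739 = 10360 − 255·w*, so w* = (10360 − 6739)/255 = 14.2.
Peach type's separating payoff: 10360 − 160 × w* = 10360 − 160 × (10360 − 6739)/255 = 10360 − 579360/255 = 8088.
Pooling payoff: 0.64 × 10360 + 0.36 × 6739 = 9056.44.
Difference: 8088 − 9056.44 = -968.44.
The peach type would prefer the pooling outcome.

-968.44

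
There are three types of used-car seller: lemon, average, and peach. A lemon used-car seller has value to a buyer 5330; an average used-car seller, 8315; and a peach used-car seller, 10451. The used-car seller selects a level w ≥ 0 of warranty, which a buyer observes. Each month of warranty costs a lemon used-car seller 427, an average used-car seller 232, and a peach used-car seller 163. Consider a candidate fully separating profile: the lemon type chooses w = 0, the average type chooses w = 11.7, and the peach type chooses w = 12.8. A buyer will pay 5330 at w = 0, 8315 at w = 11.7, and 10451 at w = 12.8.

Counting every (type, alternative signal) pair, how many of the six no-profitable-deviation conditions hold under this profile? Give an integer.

5

Lemon (own payoff 5330): to w=11.7 gives 8315 − 427×11.7 = 3319.1 → no gain ✓; to w=12.8 gives 10451 − 427×12.8 = 4985.4 → no gain ✓.
Peach (own payoff 10451 − 163×12.8 = 8364.6): to w=0 gives 5330 → no gain ✓; to w=11.7 gives 8315 − 163×11.7 = 6407.9 → no gain ✓.
Average (own payoff 8315 − 232×11.7 = 5600.6): to w=0 gives 5330 → no gain ✓; to w=12.8 gives 10451 − 232×12.8 = 7481.4 → profitable ✗.
5 of the 6 constraints hold; not an equilibrium.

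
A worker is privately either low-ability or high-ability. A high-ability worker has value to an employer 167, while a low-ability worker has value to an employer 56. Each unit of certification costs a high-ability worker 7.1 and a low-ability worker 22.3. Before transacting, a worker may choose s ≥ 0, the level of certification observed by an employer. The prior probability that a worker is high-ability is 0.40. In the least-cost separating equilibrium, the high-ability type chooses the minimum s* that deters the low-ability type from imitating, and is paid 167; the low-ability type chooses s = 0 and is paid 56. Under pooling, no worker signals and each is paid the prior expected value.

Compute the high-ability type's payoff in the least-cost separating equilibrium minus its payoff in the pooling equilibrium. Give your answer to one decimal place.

31.3

Least-cost separating signal: s* solves 56 = 167 − 22.3·s*, so s* = (167 − 56)/22.3 ≈ 4.9776.
High-ability type's separating payoff: 167 − 7.1 × s* = 167 − 7.1 × (167 − 56)/22.3 = 167 − 788.1/22.3 ≈ 131.659.
Pooling payoff: 0.40 × 167 + 0.60 × 56 = 100.4.
Difference: 131.659 − 100.4 = 31.259, i.e. 31.3 to one decimal place.
The high-ability type prefers to separate.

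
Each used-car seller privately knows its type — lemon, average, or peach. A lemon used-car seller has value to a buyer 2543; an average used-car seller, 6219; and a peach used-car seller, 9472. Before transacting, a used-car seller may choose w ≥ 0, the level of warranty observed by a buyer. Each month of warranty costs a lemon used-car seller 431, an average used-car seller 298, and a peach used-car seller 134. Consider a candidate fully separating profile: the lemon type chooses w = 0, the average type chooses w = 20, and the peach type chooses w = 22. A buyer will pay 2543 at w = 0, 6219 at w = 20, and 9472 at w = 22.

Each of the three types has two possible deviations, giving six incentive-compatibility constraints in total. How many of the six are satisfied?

4

Lemon (own payoff 2543): to w=20 gives 6219 − 431×20 = -2401 → no gain ✓; to w=22 gives 9472 − 431×22 = -10 → no gain ✓.
Average (own payoff 6219 − 298×20 = 259): to w=0 gives 2543 → profitable ✗; to w=22 gives 9472 − 298×22 = 2916 → profitable ✗.
Peach (own payoff 9472 − 134×22 = 6524): to w=0 gives 2543 → no gain ✓; to w=20 gives 6219 − 134×20 = 3539 → no gain ✓.
4 of the 6 constraints hold; not an equilibrium.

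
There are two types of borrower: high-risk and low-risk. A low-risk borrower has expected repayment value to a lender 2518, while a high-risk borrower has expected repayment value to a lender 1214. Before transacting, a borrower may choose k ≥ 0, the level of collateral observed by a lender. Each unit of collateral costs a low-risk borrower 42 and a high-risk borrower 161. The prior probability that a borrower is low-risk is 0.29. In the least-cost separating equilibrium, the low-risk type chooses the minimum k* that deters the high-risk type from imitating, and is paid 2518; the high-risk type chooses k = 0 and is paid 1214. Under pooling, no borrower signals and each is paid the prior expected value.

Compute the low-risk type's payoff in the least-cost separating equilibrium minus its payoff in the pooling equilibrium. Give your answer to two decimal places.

Least-cost separating signal: k* solves 1214 = 2518 − 161·k*, so k* = (2518 − 1214)/161 ≈ 8.0994.
Low-risk type's separating payoff: 2518 − 42 × k* = 2518 − 42 × (2518 − 1214)/161 = 2518 − 54768/161 ≈ 2177.8261.
Pooling payoff: 0.29 × 2518 + 0.71 × 1214 = 1592.16.
Difference: 2177.8261 − 1592.16 = 585.6661, i.e. 585.67 to two decimal places.
The low-risk type prefers to separate.

585.67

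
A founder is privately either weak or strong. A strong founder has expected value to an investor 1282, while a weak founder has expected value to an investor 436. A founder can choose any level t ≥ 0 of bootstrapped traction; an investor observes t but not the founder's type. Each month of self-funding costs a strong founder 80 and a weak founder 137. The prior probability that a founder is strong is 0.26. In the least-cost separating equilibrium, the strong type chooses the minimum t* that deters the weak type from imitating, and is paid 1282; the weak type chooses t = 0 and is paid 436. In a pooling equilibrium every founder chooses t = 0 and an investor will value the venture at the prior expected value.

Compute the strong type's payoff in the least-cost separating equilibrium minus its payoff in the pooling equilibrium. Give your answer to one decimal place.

Least-cost separating signal: t* solves 436 = 1282 − 137·t*, so t* = (1282 − 436)/137 ≈ 6.1752.
Strong type's separating payoff: 1282 − 80 × t* = 1282 − 80 × (1282 − 436)/137 = 1282 − 67680/137 ≈ 787.985.
Pooling payoff: 0.26 × 1282 + 0.74 × 436 = 655.96.
Difference: 787.985 − 655.96 = 132.025, i.e. 132.0 to one decimal place.
The strong type prefers to separate.

132.0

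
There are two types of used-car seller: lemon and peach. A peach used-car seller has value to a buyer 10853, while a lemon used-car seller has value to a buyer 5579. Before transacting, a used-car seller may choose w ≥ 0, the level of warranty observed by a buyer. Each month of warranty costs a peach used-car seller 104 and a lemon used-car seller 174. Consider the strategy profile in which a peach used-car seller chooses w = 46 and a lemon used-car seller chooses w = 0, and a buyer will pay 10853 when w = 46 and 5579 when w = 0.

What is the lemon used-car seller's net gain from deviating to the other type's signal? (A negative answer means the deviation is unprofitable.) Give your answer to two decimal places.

-2730.00

Playing w = 0 the lemon used-car seller receives 5579.
Deviating to w = 46 brings payment 10853 at cost 174 × 46 = 8004, netting 2849.
Gain from deviating: 2849 − 5579 = -2730.00.
The gain is negative, so the lemon type's incentive-compatibility constraint is satisfied.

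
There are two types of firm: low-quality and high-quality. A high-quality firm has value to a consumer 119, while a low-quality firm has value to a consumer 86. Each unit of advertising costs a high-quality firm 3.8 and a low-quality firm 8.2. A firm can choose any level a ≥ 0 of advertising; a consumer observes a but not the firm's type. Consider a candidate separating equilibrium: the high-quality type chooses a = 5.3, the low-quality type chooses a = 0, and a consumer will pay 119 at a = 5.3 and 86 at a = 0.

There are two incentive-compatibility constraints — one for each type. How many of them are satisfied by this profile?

Low-quality type: stay at 0 → 86; mimic → 119 − 8.2 × 5.3 = 75.54. IC holds (86 ≥ 75.54).
High-quality type: signal → 119 − 3.8 × 5.3 = 98.86; deviate to 0 → 86. IC holds (98.86 ≥ 86).
2 of 2 constraints hold, so this is a separating equilibrium.

2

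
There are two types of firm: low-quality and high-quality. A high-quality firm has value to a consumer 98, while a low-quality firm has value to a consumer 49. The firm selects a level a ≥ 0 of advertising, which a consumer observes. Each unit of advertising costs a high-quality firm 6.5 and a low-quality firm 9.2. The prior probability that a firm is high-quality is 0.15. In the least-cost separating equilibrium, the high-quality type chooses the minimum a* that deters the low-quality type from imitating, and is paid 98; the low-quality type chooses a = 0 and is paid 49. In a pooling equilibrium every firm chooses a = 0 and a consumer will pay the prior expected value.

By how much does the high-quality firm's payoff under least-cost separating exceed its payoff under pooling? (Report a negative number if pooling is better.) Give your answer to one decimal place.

7.0

Least-cost separating signal: a* solves 49 = 98 − 9.2·a*, so a* = (98 − 49)/9.2 ≈ 5.3261.
High-quality type's separating payoff: 98 − 6.5 × a* = 98 − 6.5 × (98 − 49)/9.2 = 98 − 318.5/9.2 ≈ 63.380.
Pooling payoff: 0.15 × 98 + 0.85 × 49 = 56.35.
Difference: 63.380 − 56.35 = 7.03, i.e. 7.0 to one decimal place.
The high-quality type prefers to separate.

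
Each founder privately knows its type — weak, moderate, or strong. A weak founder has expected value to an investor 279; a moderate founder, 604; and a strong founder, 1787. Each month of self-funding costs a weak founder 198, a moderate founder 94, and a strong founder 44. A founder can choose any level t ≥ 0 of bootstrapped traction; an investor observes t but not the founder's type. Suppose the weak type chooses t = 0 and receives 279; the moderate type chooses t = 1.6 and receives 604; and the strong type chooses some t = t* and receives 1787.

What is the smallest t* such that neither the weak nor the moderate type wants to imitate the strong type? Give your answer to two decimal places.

Moderate type (on-path payoff 604 − 94×1.6 = 453.6) won't mimic when 453.6 ≥ 1787 − 94·t*, i.e. t* ≥ 14.19.
Weak type (on-path payoff 279) won't mimic when 279 ≥ 1787 − 198·t*, i.e. t* ≥ 7.62.
Both must hold, so t* = max(7.62, 14.19) = 14.19. The moderate type's constraint binds.

14.19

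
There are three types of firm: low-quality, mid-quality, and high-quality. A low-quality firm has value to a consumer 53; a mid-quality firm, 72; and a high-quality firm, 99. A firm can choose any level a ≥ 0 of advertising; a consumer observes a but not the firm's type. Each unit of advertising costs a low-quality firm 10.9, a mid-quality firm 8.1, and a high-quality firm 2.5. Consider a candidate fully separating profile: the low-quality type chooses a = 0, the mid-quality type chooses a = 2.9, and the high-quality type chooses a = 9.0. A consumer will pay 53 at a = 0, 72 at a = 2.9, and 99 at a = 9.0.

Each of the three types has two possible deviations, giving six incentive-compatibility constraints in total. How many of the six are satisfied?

Mid-quality (own payoff 72 − 8.1×2.9 = 48.51): to a=0 gives 53 → profitable ✗; to a=9.0 gives 99 − 8.1×9.0 = 26.1 → no gain ✓.
High-quality (own payoff 99 − 2.5×9.0 = 76.5): to a=0 gives 53 → no gain ✓; to a=2.9 gives 72 − 2.5×2.9 = 64.75 → no gain ✓.
Low-quality (own payoff 53): to a=2.9 gives 72 − 10.9×2.9 = 40.39 → no gain ✓; to a=9.0 gives 99 − 10.9×9.0 = 0.9 → no gain ✓.
5 of the 6 constraints hold; not an equilibrium.

5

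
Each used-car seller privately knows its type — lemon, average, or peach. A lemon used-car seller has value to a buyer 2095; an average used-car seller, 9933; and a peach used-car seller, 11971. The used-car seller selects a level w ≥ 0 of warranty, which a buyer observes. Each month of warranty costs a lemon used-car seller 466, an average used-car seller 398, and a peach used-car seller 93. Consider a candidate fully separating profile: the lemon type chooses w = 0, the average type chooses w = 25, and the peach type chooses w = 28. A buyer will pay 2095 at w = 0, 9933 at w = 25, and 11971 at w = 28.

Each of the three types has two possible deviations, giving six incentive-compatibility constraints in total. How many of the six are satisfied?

Average (own payoff 9933 − 398×25 = -17): to w=0 gives 2095 → profitable ✗; to w=28 gives 11971 − 398×28 = 827 → profitable ✗.
Peach (own payoff 11971 − 93×28 = 9367): to w=0 gives 2095 → no gain ✓; to w=25 gives 9933 − 93×25 = 7608 → no gain ✓.
Lemon (own payoff 2095): to w=25 gives 9933 − 466×25 = -1717 → no gain ✓; to w=28 gives 11971 − 466×28 = -1077 → no gain ✓.
4 of the 6 constraints hold; not an equilibrium.

4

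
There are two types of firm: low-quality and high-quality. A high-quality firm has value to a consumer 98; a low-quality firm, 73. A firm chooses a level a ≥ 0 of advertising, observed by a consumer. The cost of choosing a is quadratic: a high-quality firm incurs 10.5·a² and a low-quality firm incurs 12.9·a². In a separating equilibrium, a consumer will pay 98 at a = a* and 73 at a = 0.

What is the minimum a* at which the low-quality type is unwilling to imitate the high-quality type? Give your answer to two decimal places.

1.39

The low-quality type at a = 0 receives 73; imitating at a* yields 98 − 12.9·a*².
Indifference: 73 = 98 − 12.9·a*², so a*² = (98 − 73) / 12.9 ≈ 1.9380.
a* = √1.9380 ≈ 1.39.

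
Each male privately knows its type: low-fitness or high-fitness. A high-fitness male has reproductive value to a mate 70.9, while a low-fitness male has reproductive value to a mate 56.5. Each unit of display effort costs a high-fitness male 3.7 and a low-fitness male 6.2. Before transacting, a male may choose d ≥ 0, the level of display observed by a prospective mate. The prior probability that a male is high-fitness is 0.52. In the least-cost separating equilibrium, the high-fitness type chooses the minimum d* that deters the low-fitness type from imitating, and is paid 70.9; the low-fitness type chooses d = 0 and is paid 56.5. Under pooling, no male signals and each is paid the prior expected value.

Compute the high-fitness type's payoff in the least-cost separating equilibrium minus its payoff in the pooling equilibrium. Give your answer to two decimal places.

-1.68

Least-cost separating signal: d* solves 56.5 = 70.9 − 6.2·d*, so d* = (70.9 − 56.5)/6.2 ≈ 2.3226.
High-fitness type's separating payoff: 70.9 − 3.7 × d* = 70.9 − 3.7 × (70.9 − 56.5)/6.2 = 70.9 − 53.28/6.2 ≈ 62.3065.
Pooling payoff: 0.52 × 70.9 + 0.48 × 56.5 = 63.988.
Difference: 62.3065 − 63.988 = -1.6815, i.e. -1.68 to two decimal places.
The high-fitness type would prefer the pooling outcome.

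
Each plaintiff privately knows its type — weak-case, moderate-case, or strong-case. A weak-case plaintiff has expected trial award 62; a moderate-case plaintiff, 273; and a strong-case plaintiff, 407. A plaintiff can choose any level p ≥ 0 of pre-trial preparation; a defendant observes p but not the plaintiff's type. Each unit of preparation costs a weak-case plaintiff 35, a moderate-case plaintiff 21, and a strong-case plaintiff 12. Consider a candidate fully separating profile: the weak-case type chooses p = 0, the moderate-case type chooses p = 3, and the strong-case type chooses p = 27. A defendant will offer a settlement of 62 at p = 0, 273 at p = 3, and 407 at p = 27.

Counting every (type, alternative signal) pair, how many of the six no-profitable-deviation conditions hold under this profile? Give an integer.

Weak-case (own payoff 62): to p=3 gives 273 − 35×3 = 168 → profitable ✗; to p=27 gives 407 − 35×27 = -538 → no gain ✓.
Strong-case (own payoff 407 − 12×27 = 83): to p=0 gives 62 → no gain ✓; to p=3 gives 273 − 12×3 = 237 → profitable ✗.
Moderate-case (own payoff 273 − 21×3 = 210): to p=0 gives 62 → no gain ✓; to p=27 gives 407 − 21×27 = -160 → no gain ✓.
4 of the 6 constraints hold; not an equilibrium.

4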